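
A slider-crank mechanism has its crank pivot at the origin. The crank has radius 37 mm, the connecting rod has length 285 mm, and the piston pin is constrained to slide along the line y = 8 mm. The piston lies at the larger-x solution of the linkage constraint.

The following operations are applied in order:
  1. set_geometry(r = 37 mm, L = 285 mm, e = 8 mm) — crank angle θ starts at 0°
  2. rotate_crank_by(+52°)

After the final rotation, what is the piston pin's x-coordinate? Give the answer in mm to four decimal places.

306.9931

set_geometry: r = 37 mm, L = 285 mm, e = 8 mm; θ ← 0°
rotate_crank_by(+52°): θ ← 0° +52° = 52°
crank pin P = (r cos θ, r sin θ) = (22.779475, 29.156398)
h = r sin θ − e = 29.156398 − 8 = 21.156398
x = r cos θ + √(L² − h²) = 22.779475 + √(81225.0 − 447.5932) = 22.779475 + 284.213664 = 306.993139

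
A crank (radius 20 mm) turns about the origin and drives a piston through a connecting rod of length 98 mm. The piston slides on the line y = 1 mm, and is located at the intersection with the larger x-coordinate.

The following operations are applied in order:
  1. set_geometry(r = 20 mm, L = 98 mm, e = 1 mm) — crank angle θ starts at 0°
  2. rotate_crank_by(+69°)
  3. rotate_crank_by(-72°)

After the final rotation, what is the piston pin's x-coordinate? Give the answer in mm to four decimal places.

set_geometry: r = 20 mm, L = 98 mm, e = 1 mm; θ ← 0°
rotate_crank_by(+69°): θ ← 0° +69° = 69°
rotate_crank_by(-72°): θ ← 69° -72° = -3°
crank pin P = (r cos θ, r sin θ) = (19.972591, -1.046719)
h = r sin θ − e = -1.046719 − 1 = -2.046719
x = r cos θ + √(L² − h²) = 19.972591 + √(9604.0 − 4.1891) = 19.972591 + 97.978625 = 117.951216

117.9512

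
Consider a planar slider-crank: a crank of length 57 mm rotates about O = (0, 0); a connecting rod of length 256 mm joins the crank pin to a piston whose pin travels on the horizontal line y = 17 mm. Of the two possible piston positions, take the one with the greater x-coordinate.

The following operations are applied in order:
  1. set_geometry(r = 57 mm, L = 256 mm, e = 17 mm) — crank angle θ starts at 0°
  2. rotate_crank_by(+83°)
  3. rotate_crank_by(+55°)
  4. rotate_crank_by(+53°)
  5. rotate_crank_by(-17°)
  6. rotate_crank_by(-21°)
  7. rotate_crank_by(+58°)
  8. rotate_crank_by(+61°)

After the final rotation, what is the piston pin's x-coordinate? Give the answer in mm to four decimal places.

247.0712

set_geometry: r = 57 mm, L = 256 mm, e = 17 mm; θ ← 0°
rotate_crank_by(+83°): θ ← 0° +83° = 83°
rotate_crank_by(+55°): θ ← 83° +55° = 138°
rotate_crank_by(+53°): θ ← 138° +53° = 191°
rotate_crank_by(-17°): θ ← 191° -17° = 174°
rotate_crank_by(-21°): θ ← 174° -21° = 153°
rotate_crank_by(+58°): θ ← 153° +58° = 211°
rotate_crank_by(+61°): θ ← 211° +61° = 272°
crank pin P = (r cos θ, r sin θ) = (1.989271, -56.965277)
h = r sin θ − e = -56.965277 − 17 = -73.965277
x = r cos θ + √(L² − h²) = 1.989271 + √(65536.0 − 5470.8622) = 1.989271 + 245.081900 = 247.071171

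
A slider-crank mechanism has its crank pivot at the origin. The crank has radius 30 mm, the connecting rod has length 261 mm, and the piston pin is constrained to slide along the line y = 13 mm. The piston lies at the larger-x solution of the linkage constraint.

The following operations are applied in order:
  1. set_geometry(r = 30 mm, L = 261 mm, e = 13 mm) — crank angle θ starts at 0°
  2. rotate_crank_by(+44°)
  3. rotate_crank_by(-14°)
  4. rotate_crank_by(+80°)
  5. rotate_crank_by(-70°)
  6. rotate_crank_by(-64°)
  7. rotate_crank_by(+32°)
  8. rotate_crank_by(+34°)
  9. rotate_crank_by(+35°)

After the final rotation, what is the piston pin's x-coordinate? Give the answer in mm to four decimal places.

set_geometry: r = 30 mm, L = 261 mm, e = 13 mm; θ ← 0°
rotate_crank_by(+44°): θ ← 0° +44° = 44°
rotate_crank_by(-14°): θ ← 44° -14° = 30°
rotate_crank_by(+80°): θ ← 30° +80° = 110°
rotate_crank_by(-70°): θ ← 110° -70° = 40°
rotate_crank_by(-64°): θ ← 40° -64° = -24°
rotate_crank_by(+32°): θ ← -24° +32° = 8°
rotate_crank_by(+34°): θ ← 8° +34° = 42°
rotate_crank_by(+35°): θ ← 42° +35° = 77°
crank pin P = (r cos θ, r sin θ) = (6.748532, 29.231102)
h = r sin θ − e = 29.231102 − 13 = 16.231102
x = r cos θ + √(L² − h²) = 6.748532 + √(68121.0 − 263.4487) = 6.748532 + 260.494820 = 267.243352

267.2434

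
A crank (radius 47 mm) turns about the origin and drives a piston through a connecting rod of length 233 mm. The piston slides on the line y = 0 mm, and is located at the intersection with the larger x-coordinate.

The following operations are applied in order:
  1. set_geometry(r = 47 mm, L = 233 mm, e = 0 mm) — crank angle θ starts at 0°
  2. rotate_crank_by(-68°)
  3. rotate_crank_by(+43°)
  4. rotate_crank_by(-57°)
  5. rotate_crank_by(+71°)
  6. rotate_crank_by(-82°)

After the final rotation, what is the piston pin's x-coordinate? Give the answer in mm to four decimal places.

set_geometry: r = 47 mm, L = 233 mm, e = 0 mm; θ ← 0°
rotate_crank_by(-68°): θ ← 0° -68° = -68°
rotate_crank_by(+43°): θ ← -68° +43° = -25°
rotate_crank_by(-57°): θ ← -25° -57° = -82°
rotate_crank_by(+71°): θ ← -82° +71° = -11°
rotate_crank_by(-82°): θ ← -11° -82° = -93°
crank pin P = (r cos θ, r sin θ) = (-2.459790, -46.935588)
h = r sin θ − e = -46.935588 − 0 = -46.935588
x = r cos θ + √(L² − h²) = -2.459790 + √(54289.0 − 2202.9494) = -2.459790 + 228.223685 = 225.763895

225.7639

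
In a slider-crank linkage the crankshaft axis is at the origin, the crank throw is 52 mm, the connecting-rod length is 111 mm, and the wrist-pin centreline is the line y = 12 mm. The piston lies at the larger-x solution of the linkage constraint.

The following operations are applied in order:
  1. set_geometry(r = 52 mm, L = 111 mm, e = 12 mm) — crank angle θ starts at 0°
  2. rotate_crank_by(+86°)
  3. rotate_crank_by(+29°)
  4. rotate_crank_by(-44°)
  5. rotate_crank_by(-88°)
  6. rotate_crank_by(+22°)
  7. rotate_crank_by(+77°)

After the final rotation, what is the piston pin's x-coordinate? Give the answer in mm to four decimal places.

110.9733

set_geometry: r = 52 mm, L = 111 mm, e = 12 mm; θ ← 0°
rotate_crank_by(+86°): θ ← 0° +86° = 86°
rotate_crank_by(+29°): θ ← 86° +29° = 115°
rotate_crank_by(-44°): θ ← 115° -44° = 71°
rotate_crank_by(-88°): θ ← 71° -88° = -17°
rotate_crank_by(+22°): θ ← -17° +22° = 5°
rotate_crank_by(+77°): θ ← 5° +77° = 82°
crank pin P = (r cos θ, r sin θ) = (7.237001, 51.493940)
h = r sin θ − e = 51.493940 − 12 = 39.493940
x = r cos θ + √(L² − h²) = 7.237001 + √(12321.0 − 1559.7713) = 7.237001 + 103.736342 = 110.973344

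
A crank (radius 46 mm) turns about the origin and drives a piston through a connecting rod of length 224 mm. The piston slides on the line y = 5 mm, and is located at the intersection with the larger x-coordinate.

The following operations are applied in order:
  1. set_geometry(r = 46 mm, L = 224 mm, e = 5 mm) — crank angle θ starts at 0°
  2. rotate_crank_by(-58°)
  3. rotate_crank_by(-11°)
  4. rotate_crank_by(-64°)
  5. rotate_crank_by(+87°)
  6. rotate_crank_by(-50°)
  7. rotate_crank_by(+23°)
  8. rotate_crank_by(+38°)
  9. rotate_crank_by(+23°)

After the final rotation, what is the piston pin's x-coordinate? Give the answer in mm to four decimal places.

set_geometry: r = 46 mm, L = 224 mm, e = 5 mm; θ ← 0°
rotate_crank_by(-58°): θ ← 0° -58° = -58°
rotate_crank_by(-11°): θ ← -58° -11° = -69°
rotate_crank_by(-64°): θ ← -69° -64° = -133°
rotate_crank_by(+87°): θ ← -133° +87° = -46°
rotate_crank_by(-50°): θ ← -46° -50° = -96°
rotate_crank_by(+23°): θ ← -96° +23° = -73°
rotate_crank_by(+38°): θ ← -73° +38° = -35°
rotate_crank_by(+23°): θ ← -35° +23° = -12°
crank pin P = (r cos θ, r sin θ) = (44.994790, -9.563938)
h = r sin θ − e = -9.563938 − 5 = -14.563938
x = r cos θ + √(L² − h²) = 44.994790 + √(50176.0 − 212.1083) = 44.994790 + 223.526043 = 268.520832

268.5208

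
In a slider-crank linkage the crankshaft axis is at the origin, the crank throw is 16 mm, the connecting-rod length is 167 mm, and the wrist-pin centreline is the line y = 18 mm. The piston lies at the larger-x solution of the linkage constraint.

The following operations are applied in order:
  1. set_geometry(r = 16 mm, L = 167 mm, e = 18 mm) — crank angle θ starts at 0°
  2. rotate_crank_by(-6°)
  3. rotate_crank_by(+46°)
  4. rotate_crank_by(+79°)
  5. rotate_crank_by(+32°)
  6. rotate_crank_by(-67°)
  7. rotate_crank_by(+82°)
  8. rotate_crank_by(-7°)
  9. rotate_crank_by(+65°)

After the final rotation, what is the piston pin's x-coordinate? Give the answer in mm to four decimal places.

set_geometry: r = 16 mm, L = 167 mm, e = 18 mm; θ ← 0°
rotate_crank_by(-6°): θ ← 0° -6° = -6°
rotate_crank_by(+46°): θ ← -6° +46° = 40°
rotate_crank_by(+79°): θ ← 40° +79° = 119°
rotate_crank_by(+32°): θ ← 119° +32° = 151°
rotate_crank_by(-67°): θ ← 151° -67° = 84°
rotate_crank_by(+82°): θ ← 84° +82° = 166°
rotate_crank_by(-7°): θ ← 166° -7° = 159°
rotate_crank_by(+65°): θ ← 159° +65° = 224°
crank pin P = (r cos θ, r sin θ) = (-11.509437, -11.114534)
h = r sin θ − e = -11.114534 − 18 = -29.114534
x = r cos θ + √(L² − h²) = -11.509437 + √(27889.0 − 847.6561) = -11.509437 + 164.442525 = 152.933088

152.9331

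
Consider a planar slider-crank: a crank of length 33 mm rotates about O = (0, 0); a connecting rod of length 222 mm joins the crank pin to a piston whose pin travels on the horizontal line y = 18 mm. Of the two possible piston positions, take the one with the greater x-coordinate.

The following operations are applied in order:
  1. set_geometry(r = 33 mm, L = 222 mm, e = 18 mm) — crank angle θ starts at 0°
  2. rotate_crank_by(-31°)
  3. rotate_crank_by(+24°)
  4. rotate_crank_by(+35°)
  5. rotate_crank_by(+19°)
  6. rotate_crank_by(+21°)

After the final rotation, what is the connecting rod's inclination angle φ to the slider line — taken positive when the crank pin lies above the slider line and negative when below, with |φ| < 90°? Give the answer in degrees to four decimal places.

set_geometry: r = 33 mm, L = 222 mm, e = 18 mm; θ ← 0°
rotate_crank_by(-31°): θ ← 0° -31° = -31°
rotate_crank_by(+24°): θ ← -31° +24° = -7°
rotate_crank_by(+35°): θ ← -7° +35° = 28°
rotate_crank_by(+19°): θ ← 28° +19° = 47°
rotate_crank_by(+21°): θ ← 47° +21° = 68°
crank pin P = (r cos θ, r sin θ) = (12.362018, 30.597067)
h = r sin θ − e = 30.597067 − 18 = 12.597067
sin φ = h / L = 12.597067 / 222 = 0.05674355
φ = arcsin(0.05674355) = 3.252913°

3.2529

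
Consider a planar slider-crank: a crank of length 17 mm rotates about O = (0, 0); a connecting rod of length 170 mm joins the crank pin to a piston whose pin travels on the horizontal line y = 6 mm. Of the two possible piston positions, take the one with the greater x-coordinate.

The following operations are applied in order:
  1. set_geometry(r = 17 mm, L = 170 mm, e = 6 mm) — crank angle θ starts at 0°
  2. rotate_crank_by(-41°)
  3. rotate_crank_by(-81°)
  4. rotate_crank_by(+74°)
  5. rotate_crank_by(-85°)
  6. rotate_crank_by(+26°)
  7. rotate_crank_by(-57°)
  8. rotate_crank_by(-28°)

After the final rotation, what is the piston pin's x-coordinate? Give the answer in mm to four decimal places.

set_geometry: r = 17 mm, L = 170 mm, e = 6 mm; θ ← 0°
rotate_crank_by(-41°): θ ← 0° -41° = -41°
rotate_crank_by(-81°): θ ← -41° -81° = -122°
rotate_crank_by(+74°): θ ← -122° +74° = -48°
rotate_crank_by(-85°): θ ← -48° -85° = -133°
rotate_crank_by(+26°): θ ← -133° +26° = -107°
rotate_crank_by(-57°): θ ← -107° -57° = -164°
rotate_crank_by(-28°): θ ← -164° -28° = -192°
crank pin P = (r cos θ, r sin θ) = (-16.628509, 3.534499)
h = r sin θ − e = 3.534499 − 6 = -2.465501
x = r cos θ + √(L² − h²) = -16.628509 + √(28900.0 − 6.0787) = -16.628509 + 169.982121 = 153.353611

153.3536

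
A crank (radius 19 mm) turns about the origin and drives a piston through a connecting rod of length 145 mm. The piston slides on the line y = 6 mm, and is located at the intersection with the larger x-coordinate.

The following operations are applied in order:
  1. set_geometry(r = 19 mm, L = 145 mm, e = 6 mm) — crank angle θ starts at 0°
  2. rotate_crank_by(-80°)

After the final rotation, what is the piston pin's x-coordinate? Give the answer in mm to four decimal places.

set_geometry: r = 19 mm, L = 145 mm, e = 6 mm; θ ← 0°
rotate_crank_by(-80°): θ ← 0° -80° = -80°
crank pin P = (r cos θ, r sin θ) = (3.299315, -18.711347)
h = r sin θ − e = -18.711347 − 6 = -24.711347
x = r cos θ + √(L² − h²) = 3.299315 + √(21025.0 − 610.6507) = 3.299315 + 142.878792 = 146.178108

146.1781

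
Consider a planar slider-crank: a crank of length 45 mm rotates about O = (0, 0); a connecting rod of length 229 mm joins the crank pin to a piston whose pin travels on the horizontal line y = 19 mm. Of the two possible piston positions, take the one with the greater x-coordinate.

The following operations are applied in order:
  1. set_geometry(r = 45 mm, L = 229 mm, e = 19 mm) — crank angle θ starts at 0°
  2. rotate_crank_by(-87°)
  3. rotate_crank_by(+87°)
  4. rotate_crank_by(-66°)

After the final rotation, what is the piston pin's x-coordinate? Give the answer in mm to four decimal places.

239.2734

set_geometry: r = 45 mm, L = 229 mm, e = 19 mm; θ ← 0°
rotate_crank_by(-87°): θ ← 0° -87° = -87°
rotate_crank_by(+87°): θ ← -87° +87° = 0°
rotate_crank_by(-66°): θ ← 0° -66° = -66°
crank pin P = (r cos θ, r sin θ) = (18.303149, -41.109546)
h = r sin θ − e = -41.109546 − 19 = -60.109546
x = r cos θ + √(L² − h²) = 18.303149 + √(52441.0 − 3613.1575) = 18.303149 + 220.970230 = 239.273379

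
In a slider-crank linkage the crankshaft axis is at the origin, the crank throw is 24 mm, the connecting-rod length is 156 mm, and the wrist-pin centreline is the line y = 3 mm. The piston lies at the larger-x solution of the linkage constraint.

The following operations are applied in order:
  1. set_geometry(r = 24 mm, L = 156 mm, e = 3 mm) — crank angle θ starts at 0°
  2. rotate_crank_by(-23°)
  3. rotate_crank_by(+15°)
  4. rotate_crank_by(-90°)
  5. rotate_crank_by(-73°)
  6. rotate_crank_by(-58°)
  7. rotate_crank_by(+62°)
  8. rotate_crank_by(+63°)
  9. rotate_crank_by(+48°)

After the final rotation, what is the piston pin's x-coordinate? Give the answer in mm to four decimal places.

167.7311

set_geometry: r = 24 mm, L = 156 mm, e = 3 mm; θ ← 0°
rotate_crank_by(-23°): θ ← 0° -23° = -23°
rotate_crank_by(+15°): θ ← -23° +15° = -8°
rotate_crank_by(-90°): θ ← -8° -90° = -98°
rotate_crank_by(-73°): θ ← -98° -73° = -171°
rotate_crank_by(-58°): θ ← -171° -58° = -229°
rotate_crank_by(+62°): θ ← -229° +62° = -167°
rotate_crank_by(+63°): θ ← -167° +63° = -104°
rotate_crank_by(+48°): θ ← -104° +48° = -56°
crank pin P = (r cos θ, r sin θ) = (13.420630, -19.896902)
h = r sin θ − e = -19.896902 − 3 = -22.896902
x = r cos θ + √(L² − h²) = 13.420630 + √(24336.0 − 524.2681) = 13.420630 + 154.310505 = 167.731134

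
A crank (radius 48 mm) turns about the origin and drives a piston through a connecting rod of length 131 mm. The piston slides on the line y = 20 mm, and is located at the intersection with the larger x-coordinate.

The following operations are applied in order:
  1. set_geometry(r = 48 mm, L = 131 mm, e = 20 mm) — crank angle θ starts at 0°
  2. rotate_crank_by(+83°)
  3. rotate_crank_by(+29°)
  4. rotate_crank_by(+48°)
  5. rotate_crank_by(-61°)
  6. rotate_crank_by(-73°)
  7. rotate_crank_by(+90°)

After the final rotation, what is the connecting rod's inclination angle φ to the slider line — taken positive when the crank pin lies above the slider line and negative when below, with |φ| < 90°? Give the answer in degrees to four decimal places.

set_geometry: r = 48 mm, L = 131 mm, e = 20 mm; θ ← 0°
rotate_crank_by(+83°): θ ← 0° +83° = 83°
rotate_crank_by(+29°): θ ← 83° +29° = 112°
rotate_crank_by(+48°): θ ← 112° +48° = 160°
rotate_crank_by(-61°): θ ← 160° -61° = 99°
rotate_crank_by(-73°): θ ← 99° -73° = 26°
rotate_crank_by(+90°): θ ← 26° +90° = 116°
crank pin P = (r cos θ, r sin θ) = (-21.041815, 43.142114)
h = r sin θ − e = 43.142114 − 20 = 23.142114
sin φ = h / L = 23.142114 / 131 = 0.17665736
φ = arcsin(0.17665736) = 10.175121°

10.1751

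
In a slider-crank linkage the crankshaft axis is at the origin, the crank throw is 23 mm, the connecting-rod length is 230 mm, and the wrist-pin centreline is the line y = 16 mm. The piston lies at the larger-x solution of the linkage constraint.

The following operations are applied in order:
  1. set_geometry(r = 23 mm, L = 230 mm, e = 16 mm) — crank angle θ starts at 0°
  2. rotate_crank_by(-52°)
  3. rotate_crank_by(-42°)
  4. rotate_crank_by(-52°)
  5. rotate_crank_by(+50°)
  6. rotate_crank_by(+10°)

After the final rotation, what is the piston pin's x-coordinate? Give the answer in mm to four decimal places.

set_geometry: r = 23 mm, L = 230 mm, e = 16 mm; θ ← 0°
rotate_crank_by(-52°): θ ← 0° -52° = -52°
rotate_crank_by(-42°): θ ← -52° -42° = -94°
rotate_crank_by(-52°): θ ← -94° -52° = -146°
rotate_crank_by(+50°): θ ← -146° +50° = -96°
rotate_crank_by(+10°): θ ← -96° +10° = -86°
crank pin P = (r cos θ, r sin θ) = (1.604399, -22.943973)
h = r sin θ − e = -22.943973 − 16 = -38.943973
x = r cos θ + √(L² − h²) = 1.604399 + √(52900.0 − 1516.6330) = 1.604399 + 226.678995 = 228.283394

228.2834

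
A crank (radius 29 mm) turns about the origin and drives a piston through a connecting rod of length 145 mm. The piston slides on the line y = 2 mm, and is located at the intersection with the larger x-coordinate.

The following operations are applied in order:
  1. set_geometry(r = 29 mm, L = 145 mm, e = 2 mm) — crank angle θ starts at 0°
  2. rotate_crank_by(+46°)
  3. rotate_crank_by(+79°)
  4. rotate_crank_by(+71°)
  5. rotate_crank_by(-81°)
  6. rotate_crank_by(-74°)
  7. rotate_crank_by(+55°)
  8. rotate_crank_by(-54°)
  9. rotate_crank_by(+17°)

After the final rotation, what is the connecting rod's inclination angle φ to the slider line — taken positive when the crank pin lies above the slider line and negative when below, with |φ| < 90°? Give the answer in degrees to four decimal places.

9.0700

set_geometry: r = 29 mm, L = 145 mm, e = 2 mm; θ ← 0°
rotate_crank_by(+46°): θ ← 0° +46° = 46°
rotate_crank_by(+79°): θ ← 46° +79° = 125°
rotate_crank_by(+71°): θ ← 125° +71° = 196°
rotate_crank_by(-81°): θ ← 196° -81° = 115°
rotate_crank_by(-74°): θ ← 115° -74° = 41°
rotate_crank_by(+55°): θ ← 41° +55° = 96°
rotate_crank_by(-54°): θ ← 96° -54° = 42°
rotate_crank_by(+17°): θ ← 42° +17° = 59°
crank pin P = (r cos θ, r sin θ) = (14.936104, 24.857852)
h = r sin θ − e = 24.857852 − 2 = 22.857852
sin φ = h / L = 22.857852 / 145 = 0.15764036
φ = arcsin(0.15764036) = 9.069961°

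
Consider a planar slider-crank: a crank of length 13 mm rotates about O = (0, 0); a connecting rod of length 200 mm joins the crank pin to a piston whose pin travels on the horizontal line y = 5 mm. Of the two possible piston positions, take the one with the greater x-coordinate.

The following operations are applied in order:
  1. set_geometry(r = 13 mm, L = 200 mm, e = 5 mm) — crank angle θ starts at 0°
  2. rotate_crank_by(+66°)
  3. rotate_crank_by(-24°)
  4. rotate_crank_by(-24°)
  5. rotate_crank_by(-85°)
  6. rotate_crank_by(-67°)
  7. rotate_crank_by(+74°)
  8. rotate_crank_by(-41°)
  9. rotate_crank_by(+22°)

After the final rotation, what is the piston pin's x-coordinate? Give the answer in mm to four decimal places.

set_geometry: r = 13 mm, L = 200 mm, e = 5 mm; θ ← 0°
rotate_crank_by(+66°): θ ← 0° +66° = 66°
rotate_crank_by(-24°): θ ← 66° -24° = 42°
rotate_crank_by(-24°): θ ← 42° -24° = 18°
rotate_crank_by(-85°): θ ← 18° -85° = -67°
rotate_crank_by(-67°): θ ← -67° -67° = -134°
rotate_crank_by(+74°): θ ← -134° +74° = -60°
rotate_crank_by(-41°): θ ← -60° -41° = -101°
rotate_crank_by(+22°): θ ← -101° +22° = -79°
crank pin P = (r cos θ, r sin θ) = (2.480517, -12.761153)
h = r sin θ − e = -12.761153 − 5 = -17.761153
x = r cos θ + √(L² − h²) = 2.480517 + √(40000.0 − 315.4586) = 2.480517 + 199.209793 = 201.690309

201.6903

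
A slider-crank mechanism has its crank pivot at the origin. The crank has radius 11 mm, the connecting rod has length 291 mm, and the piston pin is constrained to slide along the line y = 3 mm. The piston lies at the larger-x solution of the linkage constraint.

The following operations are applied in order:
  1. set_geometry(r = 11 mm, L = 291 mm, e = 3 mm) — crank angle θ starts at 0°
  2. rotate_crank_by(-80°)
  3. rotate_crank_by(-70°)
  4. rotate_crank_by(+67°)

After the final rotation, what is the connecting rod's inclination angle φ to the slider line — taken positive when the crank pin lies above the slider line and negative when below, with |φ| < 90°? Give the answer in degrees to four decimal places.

set_geometry: r = 11 mm, L = 291 mm, e = 3 mm; θ ← 0°
rotate_crank_by(-80°): θ ← 0° -80° = -80°
rotate_crank_by(-70°): θ ← -80° -70° = -150°
rotate_crank_by(+67°): θ ← -150° +67° = -83°
crank pin P = (r cos θ, r sin θ) = (1.340563, -10.918008)
h = r sin θ − e = -10.918008 − 3 = -13.918008
sin φ = h / L = -13.918008 / 291 = -0.04782821
φ = arcsin(-0.04782821) = -2.741400°

-2.7414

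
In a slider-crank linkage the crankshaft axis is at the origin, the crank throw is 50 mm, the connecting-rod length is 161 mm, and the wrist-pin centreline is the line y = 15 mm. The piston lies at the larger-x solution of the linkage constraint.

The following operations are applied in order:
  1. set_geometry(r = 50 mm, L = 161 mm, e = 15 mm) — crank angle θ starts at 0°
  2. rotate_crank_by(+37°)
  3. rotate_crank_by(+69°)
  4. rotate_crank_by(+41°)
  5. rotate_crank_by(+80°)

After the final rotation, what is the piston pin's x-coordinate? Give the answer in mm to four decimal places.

set_geometry: r = 50 mm, L = 161 mm, e = 15 mm; θ ← 0°
rotate_crank_by(+37°): θ ← 0° +37° = 37°
rotate_crank_by(+69°): θ ← 37° +69° = 106°
rotate_crank_by(+41°): θ ← 106° +41° = 147°
rotate_crank_by(+80°): θ ← 147° +80° = 227°
crank pin P = (r cos θ, r sin θ) = (-34.099918, -36.567685)
h = r sin θ − e = -36.567685 − 15 = -51.567685
x = r cos θ + √(L² − h²) = -34.099918 + √(25921.0 − 2659.2261) = -34.099918 + 152.518110 = 118.418192

118.4182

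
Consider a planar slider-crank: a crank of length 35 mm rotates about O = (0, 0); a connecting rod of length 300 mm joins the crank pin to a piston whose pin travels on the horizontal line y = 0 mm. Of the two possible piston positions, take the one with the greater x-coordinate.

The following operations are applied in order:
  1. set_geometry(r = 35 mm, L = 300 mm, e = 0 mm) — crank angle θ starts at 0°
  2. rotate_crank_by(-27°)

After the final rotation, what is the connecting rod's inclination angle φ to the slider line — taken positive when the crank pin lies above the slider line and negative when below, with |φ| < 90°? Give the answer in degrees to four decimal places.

-3.0361

set_geometry: r = 35 mm, L = 300 mm, e = 0 mm; θ ← 0°
rotate_crank_by(-27°): θ ← 0° -27° = -27°
crank pin P = (r cos θ, r sin θ) = (31.185228, -15.889667)
h = r sin θ − e = -15.889667 − 0 = -15.889667
sin φ = h / L = -15.889667 / 300 = -0.05296556
φ = arcsin(-0.05296556) = -3.036124°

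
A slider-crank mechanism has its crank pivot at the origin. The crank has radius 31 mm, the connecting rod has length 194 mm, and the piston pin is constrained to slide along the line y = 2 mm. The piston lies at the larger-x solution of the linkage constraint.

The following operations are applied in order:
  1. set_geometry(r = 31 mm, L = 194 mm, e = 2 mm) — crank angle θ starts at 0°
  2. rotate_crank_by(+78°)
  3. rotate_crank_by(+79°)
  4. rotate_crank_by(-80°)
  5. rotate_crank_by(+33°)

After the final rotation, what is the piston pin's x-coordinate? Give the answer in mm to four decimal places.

181.4909

set_geometry: r = 31 mm, L = 194 mm, e = 2 mm; θ ← 0°
rotate_crank_by(+78°): θ ← 0° +78° = 78°
rotate_crank_by(+79°): θ ← 78° +79° = 157°
rotate_crank_by(-80°): θ ← 157° -80° = 77°
rotate_crank_by(+33°): θ ← 77° +33° = 110°
crank pin P = (r cos θ, r sin θ) = (-10.602624, 29.130471)
h = r sin θ − e = 29.130471 − 2 = 27.130471
x = r cos θ + √(L² − h²) = -10.602624 + √(37636.0 − 736.0625) = -10.602624 + 192.093565 = 181.490940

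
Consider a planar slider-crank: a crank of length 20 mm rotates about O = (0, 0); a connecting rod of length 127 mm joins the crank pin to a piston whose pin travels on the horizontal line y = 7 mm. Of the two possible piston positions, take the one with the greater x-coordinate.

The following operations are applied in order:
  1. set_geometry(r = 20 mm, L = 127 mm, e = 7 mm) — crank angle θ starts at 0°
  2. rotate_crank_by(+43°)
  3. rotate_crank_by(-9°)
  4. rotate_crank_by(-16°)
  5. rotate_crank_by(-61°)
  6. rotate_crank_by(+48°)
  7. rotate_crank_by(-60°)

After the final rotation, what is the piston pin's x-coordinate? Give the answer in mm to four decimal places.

136.3003

set_geometry: r = 20 mm, L = 127 mm, e = 7 mm; θ ← 0°
rotate_crank_by(+43°): θ ← 0° +43° = 43°
rotate_crank_by(-9°): θ ← 43° -9° = 34°
rotate_crank_by(-16°): θ ← 34° -16° = 18°
rotate_crank_by(-61°): θ ← 18° -61° = -43°
rotate_crank_by(+48°): θ ← -43° +48° = 5°
rotate_crank_by(-60°): θ ← 5° -60° = -55°
crank pin P = (r cos θ, r sin θ) = (11.471529, -16.383041)
h = r sin θ − e = -16.383041 − 7 = -23.383041
x = r cos θ + √(L² − h²) = 11.471529 + √(16129.0 − 546.7666) = 11.471529 + 124.828816 = 136.300345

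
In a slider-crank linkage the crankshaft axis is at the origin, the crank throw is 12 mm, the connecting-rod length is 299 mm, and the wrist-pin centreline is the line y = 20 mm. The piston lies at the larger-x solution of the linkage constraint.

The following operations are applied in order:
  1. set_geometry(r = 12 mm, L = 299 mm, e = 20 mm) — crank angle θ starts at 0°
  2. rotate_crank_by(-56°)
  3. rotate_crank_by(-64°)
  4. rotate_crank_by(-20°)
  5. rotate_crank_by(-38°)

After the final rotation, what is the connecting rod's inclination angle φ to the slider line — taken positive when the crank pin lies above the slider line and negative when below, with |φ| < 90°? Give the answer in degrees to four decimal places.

-3.9158

set_geometry: r = 12 mm, L = 299 mm, e = 20 mm; θ ← 0°
rotate_crank_by(-56°): θ ← 0° -56° = -56°
rotate_crank_by(-64°): θ ← -56° -64° = -120°
rotate_crank_by(-20°): θ ← -120° -20° = -140°
rotate_crank_by(-38°): θ ← -140° -38° = -178°
crank pin P = (r cos θ, r sin θ) = (-11.992690, -0.418794)
h = r sin θ − e = -0.418794 − 20 = -20.418794
sin φ = h / L = -20.418794 / 299 = -0.06829028
φ = arcsin(-0.06829028) = -3.915792°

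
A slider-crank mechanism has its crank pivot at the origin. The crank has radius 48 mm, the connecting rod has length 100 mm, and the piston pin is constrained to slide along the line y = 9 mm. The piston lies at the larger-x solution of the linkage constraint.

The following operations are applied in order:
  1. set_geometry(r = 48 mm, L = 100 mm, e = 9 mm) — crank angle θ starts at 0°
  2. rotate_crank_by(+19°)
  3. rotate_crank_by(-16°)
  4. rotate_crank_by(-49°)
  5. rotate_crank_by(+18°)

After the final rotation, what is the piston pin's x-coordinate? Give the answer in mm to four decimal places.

set_geometry: r = 48 mm, L = 100 mm, e = 9 mm; θ ← 0°
rotate_crank_by(+19°): θ ← 0° +19° = 19°
rotate_crank_by(-16°): θ ← 19° -16° = 3°
rotate_crank_by(-49°): θ ← 3° -49° = -46°
rotate_crank_by(+18°): θ ← -46° +18° = -28°
crank pin P = (r cos θ, r sin θ) = (42.381484, -22.534635)
h = r sin θ − e = -22.534635 − 9 = -31.534635
x = r cos θ + √(L² − h²) = 42.381484 + √(10000.0 − 994.4332) = 42.381484 + 94.897665 = 137.279149

137.2791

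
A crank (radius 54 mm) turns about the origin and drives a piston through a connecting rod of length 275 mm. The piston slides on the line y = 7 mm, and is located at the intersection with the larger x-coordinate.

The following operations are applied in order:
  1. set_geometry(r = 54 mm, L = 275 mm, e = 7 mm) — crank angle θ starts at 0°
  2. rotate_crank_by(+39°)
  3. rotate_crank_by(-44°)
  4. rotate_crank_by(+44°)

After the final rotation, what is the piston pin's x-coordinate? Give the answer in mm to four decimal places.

315.6389

set_geometry: r = 54 mm, L = 275 mm, e = 7 mm; θ ← 0°
rotate_crank_by(+39°): θ ← 0° +39° = 39°
rotate_crank_by(-44°): θ ← 39° -44° = -5°
rotate_crank_by(+44°): θ ← -5° +44° = 39°
crank pin P = (r cos θ, r sin θ) = (41.965882, 33.983301)
h = r sin θ − e = 33.983301 − 7 = 26.983301
x = r cos θ + √(L² − h²) = 41.965882 + √(75625.0 − 728.0985) = 41.965882 + 273.672983 = 315.638865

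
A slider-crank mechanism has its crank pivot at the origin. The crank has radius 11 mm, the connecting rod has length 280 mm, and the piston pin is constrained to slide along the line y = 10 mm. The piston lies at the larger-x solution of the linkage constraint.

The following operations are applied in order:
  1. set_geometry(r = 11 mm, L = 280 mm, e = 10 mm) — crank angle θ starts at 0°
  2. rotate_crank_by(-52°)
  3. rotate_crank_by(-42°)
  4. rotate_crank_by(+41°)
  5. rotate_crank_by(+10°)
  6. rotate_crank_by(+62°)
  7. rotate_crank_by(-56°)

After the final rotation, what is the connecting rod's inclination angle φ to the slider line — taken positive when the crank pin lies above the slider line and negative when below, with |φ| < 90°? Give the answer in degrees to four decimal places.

-3.4029

set_geometry: r = 11 mm, L = 280 mm, e = 10 mm; θ ← 0°
rotate_crank_by(-52°): θ ← 0° -52° = -52°
rotate_crank_by(-42°): θ ← -52° -42° = -94°
rotate_crank_by(+41°): θ ← -94° +41° = -53°
rotate_crank_by(+10°): θ ← -53° +10° = -43°
rotate_crank_by(+62°): θ ← -43° +62° = 19°
rotate_crank_by(-56°): θ ← 19° -56° = -37°
crank pin P = (r cos θ, r sin θ) = (8.784991, -6.619965)
h = r sin θ − e = -6.619965 − 10 = -16.619965
sin φ = h / L = -16.619965 / 280 = -0.05935702
φ = arcsin(-0.05935702) = -3.402907°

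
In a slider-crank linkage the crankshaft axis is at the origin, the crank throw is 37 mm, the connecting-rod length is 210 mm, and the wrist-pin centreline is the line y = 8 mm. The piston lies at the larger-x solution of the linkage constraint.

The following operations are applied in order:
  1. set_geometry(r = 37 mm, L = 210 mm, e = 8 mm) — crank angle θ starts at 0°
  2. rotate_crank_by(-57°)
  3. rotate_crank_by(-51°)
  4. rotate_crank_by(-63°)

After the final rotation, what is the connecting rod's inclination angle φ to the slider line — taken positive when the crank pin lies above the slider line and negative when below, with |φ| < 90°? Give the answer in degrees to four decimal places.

set_geometry: r = 37 mm, L = 210 mm, e = 8 mm; θ ← 0°
rotate_crank_by(-57°): θ ← 0° -57° = -57°
rotate_crank_by(-51°): θ ← -57° -51° = -108°
rotate_crank_by(-63°): θ ← -108° -63° = -171°
crank pin P = (r cos θ, r sin θ) = (-36.544469, -5.788075)
h = r sin θ − e = -5.788075 − 8 = -13.788075
sin φ = h / L = -13.788075 / 210 = -0.06565750
φ = arcsin(-0.06565750) = -3.764606°

-3.7646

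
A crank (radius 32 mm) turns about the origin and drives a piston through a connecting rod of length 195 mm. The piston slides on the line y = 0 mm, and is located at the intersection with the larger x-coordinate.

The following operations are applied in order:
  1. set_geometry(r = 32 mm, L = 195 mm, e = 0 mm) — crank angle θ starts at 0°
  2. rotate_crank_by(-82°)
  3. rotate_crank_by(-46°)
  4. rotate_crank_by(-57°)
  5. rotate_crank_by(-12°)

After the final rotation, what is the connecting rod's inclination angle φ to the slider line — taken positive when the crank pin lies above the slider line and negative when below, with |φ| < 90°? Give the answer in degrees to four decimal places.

2.7500

set_geometry: r = 32 mm, L = 195 mm, e = 0 mm; θ ← 0°
rotate_crank_by(-82°): θ ← 0° -82° = -82°
rotate_crank_by(-46°): θ ← -82° -46° = -128°
rotate_crank_by(-57°): θ ← -128° -57° = -185°
rotate_crank_by(-12°): θ ← -185° -12° = -197°
crank pin P = (r cos θ, r sin θ) = (-30.601752, 9.355895)
h = r sin θ − e = 9.355895 − 0 = 9.355895
sin φ = h / L = 9.355895 / 195 = 0.04797895
φ = arcsin(0.04797895) = 2.750047°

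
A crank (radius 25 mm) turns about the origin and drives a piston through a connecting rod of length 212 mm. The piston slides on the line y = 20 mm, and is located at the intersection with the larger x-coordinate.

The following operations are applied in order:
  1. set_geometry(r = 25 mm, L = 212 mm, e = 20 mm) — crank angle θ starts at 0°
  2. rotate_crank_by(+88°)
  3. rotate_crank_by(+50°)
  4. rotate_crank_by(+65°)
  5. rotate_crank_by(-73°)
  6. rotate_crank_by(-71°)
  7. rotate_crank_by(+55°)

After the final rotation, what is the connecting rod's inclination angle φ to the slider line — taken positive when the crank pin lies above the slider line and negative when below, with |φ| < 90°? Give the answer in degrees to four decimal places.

0.7672

set_geometry: r = 25 mm, L = 212 mm, e = 20 mm; θ ← 0°
rotate_crank_by(+88°): θ ← 0° +88° = 88°
rotate_crank_by(+50°): θ ← 88° +50° = 138°
rotate_crank_by(+65°): θ ← 138° +65° = 203°
rotate_crank_by(-73°): θ ← 203° -73° = 130°
rotate_crank_by(-71°): θ ← 130° -71° = 59°
rotate_crank_by(+55°): θ ← 59° +55° = 114°
crank pin P = (r cos θ, r sin θ) = (-10.168416, 22.838636)
h = r sin θ − e = 22.838636 − 20 = 2.838636
sin φ = h / L = 2.838636 / 212 = 0.01338979
φ = arcsin(0.01338979) = 0.767202°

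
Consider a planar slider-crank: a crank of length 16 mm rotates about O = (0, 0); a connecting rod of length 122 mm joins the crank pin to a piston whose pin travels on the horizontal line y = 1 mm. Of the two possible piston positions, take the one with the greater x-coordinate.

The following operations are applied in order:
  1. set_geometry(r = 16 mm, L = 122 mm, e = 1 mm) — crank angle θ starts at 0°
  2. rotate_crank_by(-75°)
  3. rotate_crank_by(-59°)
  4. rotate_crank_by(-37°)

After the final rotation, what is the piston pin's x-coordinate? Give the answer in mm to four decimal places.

set_geometry: r = 16 mm, L = 122 mm, e = 1 mm; θ ← 0°
rotate_crank_by(-75°): θ ← 0° -75° = -75°
rotate_crank_by(-59°): θ ← -75° -59° = -134°
rotate_crank_by(-37°): θ ← -134° -37° = -171°
crank pin P = (r cos θ, r sin θ) = (-15.803013, -2.502951)
h = r sin θ − e = -2.502951 − 1 = -3.502951
x = r cos θ + √(L² − h²) = -15.803013 + √(14884.0 − 12.2707) = -15.803013 + 121.949700 = 106.146687

106.1467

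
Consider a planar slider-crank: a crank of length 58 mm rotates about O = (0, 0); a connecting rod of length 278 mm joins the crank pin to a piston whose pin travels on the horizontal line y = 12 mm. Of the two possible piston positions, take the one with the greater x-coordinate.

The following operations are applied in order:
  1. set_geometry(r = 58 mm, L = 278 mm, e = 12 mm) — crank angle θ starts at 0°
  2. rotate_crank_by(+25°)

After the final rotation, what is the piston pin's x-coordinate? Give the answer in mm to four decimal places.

330.2842

set_geometry: r = 58 mm, L = 278 mm, e = 12 mm; θ ← 0°
rotate_crank_by(+25°): θ ← 0° +25° = 25°
crank pin P = (r cos θ, r sin θ) = (52.565852, 24.511859)
h = r sin θ − e = 24.511859 − 12 = 12.511859
x = r cos θ + √(L² − h²) = 52.565852 + √(77284.0 − 156.5466) = 52.565852 + 277.718299 = 330.284150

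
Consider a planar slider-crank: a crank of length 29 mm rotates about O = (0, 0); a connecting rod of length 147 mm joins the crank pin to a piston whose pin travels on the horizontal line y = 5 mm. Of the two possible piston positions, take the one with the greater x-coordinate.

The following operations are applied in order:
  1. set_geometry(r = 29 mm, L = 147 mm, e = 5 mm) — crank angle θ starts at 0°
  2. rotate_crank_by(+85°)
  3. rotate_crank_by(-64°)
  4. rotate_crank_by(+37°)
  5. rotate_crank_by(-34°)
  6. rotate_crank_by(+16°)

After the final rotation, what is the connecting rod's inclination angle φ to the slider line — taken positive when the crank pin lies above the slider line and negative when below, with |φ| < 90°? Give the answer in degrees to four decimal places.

5.3244

set_geometry: r = 29 mm, L = 147 mm, e = 5 mm; θ ← 0°
rotate_crank_by(+85°): θ ← 0° +85° = 85°
rotate_crank_by(-64°): θ ← 85° -64° = 21°
rotate_crank_by(+37°): θ ← 21° +37° = 58°
rotate_crank_by(-34°): θ ← 58° -34° = 24°
rotate_crank_by(+16°): θ ← 24° +16° = 40°
crank pin P = (r cos θ, r sin θ) = (22.215289, 18.640841)
h = r sin θ − e = 18.640841 − 5 = 13.640841
sin φ = h / L = 13.640841 / 147 = 0.09279483
φ = arcsin(0.09279483) = 5.324412°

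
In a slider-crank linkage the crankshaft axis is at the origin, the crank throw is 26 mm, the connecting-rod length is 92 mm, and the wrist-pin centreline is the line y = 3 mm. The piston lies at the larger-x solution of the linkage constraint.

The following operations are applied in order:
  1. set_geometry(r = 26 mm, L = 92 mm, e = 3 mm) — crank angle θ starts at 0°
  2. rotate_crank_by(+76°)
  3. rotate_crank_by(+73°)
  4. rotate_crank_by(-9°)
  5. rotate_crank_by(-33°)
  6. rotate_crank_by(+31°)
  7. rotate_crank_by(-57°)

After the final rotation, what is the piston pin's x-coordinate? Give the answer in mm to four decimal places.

93.2280

set_geometry: r = 26 mm, L = 92 mm, e = 3 mm; θ ← 0°
rotate_crank_by(+76°): θ ← 0° +76° = 76°
rotate_crank_by(+73°): θ ← 76° +73° = 149°
rotate_crank_by(-9°): θ ← 149° -9° = 140°
rotate_crank_by(-33°): θ ← 140° -33° = 107°
rotate_crank_by(+31°): θ ← 107° +31° = 138°
rotate_crank_by(-57°): θ ← 138° -57° = 81°
crank pin P = (r cos θ, r sin θ) = (4.067296, 25.679897)
h = r sin θ − e = 25.679897 − 3 = 22.679897
x = r cos θ + √(L² − h²) = 4.067296 + √(8464.0 − 514.3777) = 4.067296 + 89.160654 = 93.227950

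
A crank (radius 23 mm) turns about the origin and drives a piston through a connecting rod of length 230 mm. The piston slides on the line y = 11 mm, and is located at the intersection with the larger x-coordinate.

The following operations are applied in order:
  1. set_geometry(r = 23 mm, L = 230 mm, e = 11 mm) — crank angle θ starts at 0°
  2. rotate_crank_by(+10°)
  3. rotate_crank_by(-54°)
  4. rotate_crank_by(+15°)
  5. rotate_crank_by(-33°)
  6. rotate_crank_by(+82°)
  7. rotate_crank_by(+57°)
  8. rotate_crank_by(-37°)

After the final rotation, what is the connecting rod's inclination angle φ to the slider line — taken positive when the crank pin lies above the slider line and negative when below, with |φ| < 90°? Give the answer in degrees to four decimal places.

set_geometry: r = 23 mm, L = 230 mm, e = 11 mm; θ ← 0°
rotate_crank_by(+10°): θ ← 0° +10° = 10°
rotate_crank_by(-54°): θ ← 10° -54° = -44°
rotate_crank_by(+15°): θ ← -44° +15° = -29°
rotate_crank_by(-33°): θ ← -29° -33° = -62°
rotate_crank_by(+82°): θ ← -62° +82° = 20°
rotate_crank_by(+57°): θ ← 20° +57° = 77°
rotate_crank_by(-37°): θ ← 77° -37° = 40°
crank pin P = (r cos θ, r sin θ) = (17.619022, 14.784115)
h = r sin θ − e = 14.784115 − 11 = 3.784115
sin φ = h / L = 3.784115 / 230 = 0.01645267
φ = arcsin(0.01645267) = 0.942711°

0.9427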